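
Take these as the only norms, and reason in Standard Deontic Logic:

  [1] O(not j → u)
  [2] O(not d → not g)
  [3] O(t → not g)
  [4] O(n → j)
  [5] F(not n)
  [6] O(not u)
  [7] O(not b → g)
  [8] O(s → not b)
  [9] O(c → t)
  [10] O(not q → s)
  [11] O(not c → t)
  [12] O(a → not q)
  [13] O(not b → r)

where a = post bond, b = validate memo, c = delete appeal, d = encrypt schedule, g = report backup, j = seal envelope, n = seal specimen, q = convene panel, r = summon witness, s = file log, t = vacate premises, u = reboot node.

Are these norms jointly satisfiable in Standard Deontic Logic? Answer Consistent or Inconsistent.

Consistent

Premise 1 is O(not j → u), but O(not j) is not derivable from the premises, so it does not yield O(u).
So O(u) is not derivable, and the apparent clash with O(not u) does not arise.
A world satisfying every obligation exists (e.g. a=false, b=true, c=false, d=false, g=false, j=true, n=true, q=true, r=false, s=false, t=true, u=false); no atom is both obligatory and forbidden, so the set is consistent.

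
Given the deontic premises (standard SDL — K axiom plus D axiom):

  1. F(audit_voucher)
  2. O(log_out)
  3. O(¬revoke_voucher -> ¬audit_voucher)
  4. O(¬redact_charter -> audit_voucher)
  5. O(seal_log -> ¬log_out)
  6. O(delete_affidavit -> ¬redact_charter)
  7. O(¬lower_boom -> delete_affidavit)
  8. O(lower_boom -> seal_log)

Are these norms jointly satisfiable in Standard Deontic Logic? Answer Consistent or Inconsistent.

Inconsistent

Premise 1 is F(audit_voucher), i.e. O(¬audit_voucher).
Premise 4 is O(¬redact_charter -> audit_voucher); contrapositively O(¬audit_voucher -> redact_charter). Since O(¬audit_voucher) holds, K gives O(redact_charter).
Premise 6 is O(delete_affidavit -> ¬redact_charter); contrapositively O(redact_charter -> ¬delete_affidavit). Since O(redact_charter) holds, K gives O(¬delete_affidavit).
The contrapositive of premise 7 (O(¬lower_boom -> delete_affidavit)) is O(¬delete_affidavit -> lower_boom), and O(¬delete_affidavit) is already established, so O(lower_boom).
Premise 8 is O(lower_boom -> seal_log); since O(lower_boom), deontic closure gives O(seal_log).
With premise 5, O(seal_log -> ¬log_out), the K-axiom yields O(¬log_out).
However, premise 2 gives O(log_out).
We now have both O(¬log_out) and O(log_out) — log_out is simultaneously obligatory and forbidden, violating the D-axiom.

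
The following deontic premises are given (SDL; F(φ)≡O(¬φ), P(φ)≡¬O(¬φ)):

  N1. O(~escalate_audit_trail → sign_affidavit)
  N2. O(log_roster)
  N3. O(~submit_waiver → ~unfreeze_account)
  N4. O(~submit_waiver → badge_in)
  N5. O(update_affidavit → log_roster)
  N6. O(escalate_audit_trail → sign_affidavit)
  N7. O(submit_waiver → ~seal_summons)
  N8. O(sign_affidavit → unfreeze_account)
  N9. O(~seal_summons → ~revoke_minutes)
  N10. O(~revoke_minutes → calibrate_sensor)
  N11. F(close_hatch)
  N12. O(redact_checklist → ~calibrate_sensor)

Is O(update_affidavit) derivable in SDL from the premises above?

No

Premise 5 is O(update_affidavit → log_roster); even if O(log_roster) held, inferring O(update_affidavit) would be affirming the consequent — invalid.
No other premise forces O(update_affidavit). An ideal world satisfying every premise can still have update_affidavit false, so O(update_affidavit) is not derivable.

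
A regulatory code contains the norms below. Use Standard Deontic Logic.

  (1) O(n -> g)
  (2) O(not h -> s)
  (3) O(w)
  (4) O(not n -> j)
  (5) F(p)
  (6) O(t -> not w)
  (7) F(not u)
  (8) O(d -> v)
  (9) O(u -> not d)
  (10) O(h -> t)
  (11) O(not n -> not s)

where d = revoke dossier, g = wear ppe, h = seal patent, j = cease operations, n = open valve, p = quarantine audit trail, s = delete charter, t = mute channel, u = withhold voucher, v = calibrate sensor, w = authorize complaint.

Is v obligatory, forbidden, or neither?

Neither

Premise 8 is O(d -> v), but O(d) is not derivable from the premises, so it does not yield O(v).
No premise or chain of K-axiom applications forces O(v), and none forces O(not v). So v is neither obligatory nor forbidden under these norms.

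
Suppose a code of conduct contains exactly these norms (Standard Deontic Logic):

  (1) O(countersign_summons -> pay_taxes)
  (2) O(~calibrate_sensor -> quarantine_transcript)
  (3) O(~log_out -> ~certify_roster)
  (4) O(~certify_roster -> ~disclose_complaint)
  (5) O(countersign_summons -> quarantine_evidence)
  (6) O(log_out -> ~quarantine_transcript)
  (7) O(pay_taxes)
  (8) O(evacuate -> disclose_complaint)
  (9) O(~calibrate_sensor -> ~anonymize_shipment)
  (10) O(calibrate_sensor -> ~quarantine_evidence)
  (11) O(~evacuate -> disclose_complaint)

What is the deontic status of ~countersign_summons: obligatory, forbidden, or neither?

Obligatory

Premises 8 and 11 are O(evacuate -> disclose_complaint) and O(~evacuate -> disclose_complaint); every ideal world satisfies evacuate or ~evacuate, so in either case disclose_complaint holds — hence O(disclose_complaint).
Premise 4 is O(~certify_roster -> ~disclose_complaint); contrapositively O(disclose_complaint -> certify_roster). Since O(disclose_complaint) holds, K gives O(certify_roster).
The contrapositive of premise 3 (O(~log_out -> ~certify_roster)) is O(certify_roster -> log_out), and O(certify_roster) is already established, so O(log_out).
Premise 6 is O(log_out -> ~quarantine_transcript); since O(log_out), deontic closure gives O(~quarantine_transcript).
Premise 2, O(~calibrate_sensor -> quarantine_transcript), contraposes to O(~quarantine_transcript -> calibrate_sensor); with O(~quarantine_transcript) we get O(calibrate_sensor).
Premise 10 is O(calibrate_sensor -> ~quarantine_evidence); since O(calibrate_sensor), deontic closure gives O(~quarantine_evidence).
Premise 5 is O(countersign_summons -> quarantine_evidence); contrapositively O(~quarantine_evidence -> ~countersign_summons). Since O(~quarantine_evidence) holds, K gives O(~countersign_summons).
Premises 1, 7, 9 do not contribute to this derivation.
Hence ~countersign_summons is obligatory.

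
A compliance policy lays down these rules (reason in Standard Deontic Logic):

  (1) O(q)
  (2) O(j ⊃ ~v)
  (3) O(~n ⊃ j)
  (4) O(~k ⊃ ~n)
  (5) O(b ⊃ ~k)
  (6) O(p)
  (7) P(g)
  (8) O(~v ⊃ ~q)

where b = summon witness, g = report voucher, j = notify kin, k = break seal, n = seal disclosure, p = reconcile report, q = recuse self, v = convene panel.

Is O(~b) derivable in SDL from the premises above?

Premise 1 gives O(q).
The contrapositive of premise 8 (O(~v ⊃ ~q)) is O(q ⊃ v), and O(q) is already established, so O(v).
Premise 2, O(j ⊃ ~v), contraposes to O(v ⊃ ~j); with O(v) we get O(~j).
The contrapositive of premise 3 (O(~n ⊃ j)) is O(~j ⊃ n), and O(~j) is already established, so O(n).
Premise 4 is O(~k ⊃ ~n); contrapositively O(n ⊃ k). Since O(n) holds, K gives O(k).
Premise 5 is O(b ⊃ ~k); contrapositively O(k ⊃ ~b). Since O(k) holds, K gives O(~b).
Premises 6, 7 do not contribute to this derivation.
So O(~b) follows.

Yes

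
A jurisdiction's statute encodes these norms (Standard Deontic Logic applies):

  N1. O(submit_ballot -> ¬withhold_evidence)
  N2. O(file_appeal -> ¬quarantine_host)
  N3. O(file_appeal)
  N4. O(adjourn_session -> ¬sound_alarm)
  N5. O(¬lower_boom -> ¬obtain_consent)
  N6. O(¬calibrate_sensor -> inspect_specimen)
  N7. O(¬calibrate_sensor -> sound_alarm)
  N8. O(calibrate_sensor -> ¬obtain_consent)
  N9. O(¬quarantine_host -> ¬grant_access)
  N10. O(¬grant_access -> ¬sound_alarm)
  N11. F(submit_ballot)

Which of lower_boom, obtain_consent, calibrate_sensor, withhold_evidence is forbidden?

obtain_consent

Premise 3 gives O(file_appeal).
Applying K to premise 2 (O(file_appeal -> ¬quarantine_host)) and O(file_appeal) yields O(¬quarantine_host).
From O(¬quarantine_host) and premise 9, O(¬quarantine_host -> ¬grant_access), we obtain O(¬grant_access).
Applying K to premise 10 (O(¬grant_access -> ¬sound_alarm)) and O(¬grant_access) yields O(¬sound_alarm).
The contrapositive of premise 7 (O(¬calibrate_sensor -> sound_alarm)) is O(¬sound_alarm -> calibrate_sensor), and O(¬sound_alarm) is already established, so O(calibrate_sensor).
Applying K to premise 8 (O(calibrate_sensor -> ¬obtain_consent)) and O(calibrate_sensor) yields O(¬obtain_consent).
So O(¬obtain_consent) holds, i.e. obtain_consent is forbidden. None of the other listed options is forbidden under the premises.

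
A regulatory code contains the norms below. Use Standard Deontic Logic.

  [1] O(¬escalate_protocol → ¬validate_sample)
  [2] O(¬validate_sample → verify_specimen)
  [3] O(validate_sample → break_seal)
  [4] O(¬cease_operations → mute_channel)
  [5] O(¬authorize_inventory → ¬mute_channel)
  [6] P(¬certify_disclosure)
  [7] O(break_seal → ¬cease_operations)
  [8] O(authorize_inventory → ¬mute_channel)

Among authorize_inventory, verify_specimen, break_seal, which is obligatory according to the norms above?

verify_specimen

Premises 5 and 8 cover both cases: O(¬authorize_inventory → ¬mute_channel) and O(authorize_inventory → ¬mute_channel). Since ¬authorize_inventory ∨ authorize_inventory is a tautology, O(¬mute_channel) follows.
The contrapositive of premise 4 (O(¬cease_operations → mute_channel)) is O(¬mute_channel → cease_operations), and O(¬mute_channel) is already established, so O(cease_operations).
The contrapositive of premise 7 (O(break_seal → ¬cease_operations)) is O(cease_operations → ¬break_seal), and O(cease_operations) is already established, so O(¬break_seal).
Premise 3, O(validate_sample → break_seal), contraposes to O(¬break_seal → ¬validate_sample); with O(¬break_seal) we get O(¬validate_sample).
With premise 2, O(¬validate_sample → verify_specimen), the K-axiom yields O(verify_specimen).
So O(verify_specimen) holds — verify_specimen is obligatory. None of the other listed options is made obligatory by any chain of premises.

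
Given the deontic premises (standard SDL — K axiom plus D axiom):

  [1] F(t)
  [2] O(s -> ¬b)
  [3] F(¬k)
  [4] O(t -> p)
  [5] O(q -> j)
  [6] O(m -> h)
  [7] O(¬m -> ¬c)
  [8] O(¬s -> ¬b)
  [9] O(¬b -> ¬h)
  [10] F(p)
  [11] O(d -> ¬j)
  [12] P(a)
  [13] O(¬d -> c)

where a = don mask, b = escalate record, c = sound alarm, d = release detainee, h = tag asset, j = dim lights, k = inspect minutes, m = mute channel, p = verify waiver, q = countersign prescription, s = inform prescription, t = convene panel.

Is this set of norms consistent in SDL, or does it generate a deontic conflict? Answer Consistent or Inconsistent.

Premise 4 is O(t -> p), but O(t) is not derivable from the premises, so it does not yield O(p).
So O(p) is not derivable, and the apparent clash with O(¬p) does not arise.
A world satisfying every obligation exists (e.g. a=false, b=false, c=false, d=true, h=false, j=false, k=true, m=false, p=false, q=false, s=false, t=false); no atom is both obligatory and forbidden, so the set is consistent.

Consistent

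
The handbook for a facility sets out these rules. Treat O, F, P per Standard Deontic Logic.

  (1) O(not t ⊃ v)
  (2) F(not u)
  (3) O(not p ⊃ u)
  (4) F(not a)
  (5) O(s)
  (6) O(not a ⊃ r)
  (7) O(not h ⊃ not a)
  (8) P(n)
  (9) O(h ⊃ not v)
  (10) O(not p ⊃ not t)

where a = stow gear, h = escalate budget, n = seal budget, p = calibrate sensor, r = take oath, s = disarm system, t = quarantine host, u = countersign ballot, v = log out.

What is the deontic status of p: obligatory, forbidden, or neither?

Premise 4 is F(not a), i.e. O(a).
Premise 7 is O(not h ⊃ not a); contrapositively O(a ⊃ h). Since O(a) holds, K gives O(h).
Premise 9 is O(h ⊃ not v); since O(h), deontic closure gives O(not v).
Premise 1 is O(not t ⊃ v); contrapositively O(not v ⊃ t). Since O(not v) holds, K gives O(t).
Premise 10 is O(not p ⊃ not t); contrapositively O(t ⊃ p). Since O(t) holds, K gives O(p).
Premises 2, 3, 5, 6, 8 do not contribute to this derivation.
Hence p is obligatory.

Obligatory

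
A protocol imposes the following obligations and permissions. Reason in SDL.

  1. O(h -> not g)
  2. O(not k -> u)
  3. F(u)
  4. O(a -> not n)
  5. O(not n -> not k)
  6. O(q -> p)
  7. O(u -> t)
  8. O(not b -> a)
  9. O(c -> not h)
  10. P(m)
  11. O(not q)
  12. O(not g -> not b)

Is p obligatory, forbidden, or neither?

Neither

Premise 6 is O(q -> p), but O(q) is not derivable from the premises, so it does not yield O(p).
No premise or chain of K-axiom applications forces O(p), and none forces O(not p). So p is neither obligatory nor forbidden under these norms.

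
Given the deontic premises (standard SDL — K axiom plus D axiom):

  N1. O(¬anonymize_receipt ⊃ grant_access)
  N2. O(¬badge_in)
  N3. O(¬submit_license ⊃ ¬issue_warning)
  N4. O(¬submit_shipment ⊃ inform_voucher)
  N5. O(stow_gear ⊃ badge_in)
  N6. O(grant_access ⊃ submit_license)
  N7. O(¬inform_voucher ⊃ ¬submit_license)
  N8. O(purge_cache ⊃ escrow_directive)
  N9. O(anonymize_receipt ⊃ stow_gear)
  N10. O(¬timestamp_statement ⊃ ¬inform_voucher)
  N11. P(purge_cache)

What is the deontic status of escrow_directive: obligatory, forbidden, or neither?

Neither

Premise 8 is O(purge_cache ⊃ escrow_directive), but O(purge_cache) is not derivable from the premises (the permission P(purge_cache) asserts only ¬O(¬purge_cache), not O(purge_cache)), so it does not yield O(escrow_directive).
No premise or chain of K-axiom applications forces O(escrow_directive), and none forces O(¬escrow_directive). So escrow_directive is neither obligatory nor forbidden under these norms.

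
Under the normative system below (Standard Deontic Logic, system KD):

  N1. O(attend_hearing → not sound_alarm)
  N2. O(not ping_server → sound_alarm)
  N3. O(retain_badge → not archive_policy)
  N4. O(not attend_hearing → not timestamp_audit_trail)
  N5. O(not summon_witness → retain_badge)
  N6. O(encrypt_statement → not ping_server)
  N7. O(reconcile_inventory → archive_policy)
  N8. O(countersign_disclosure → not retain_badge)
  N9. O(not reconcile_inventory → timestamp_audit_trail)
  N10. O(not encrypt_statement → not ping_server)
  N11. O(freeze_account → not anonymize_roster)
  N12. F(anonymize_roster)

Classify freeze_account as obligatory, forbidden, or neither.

Neither

Premise 11 is O(freeze_account → not anonymize_roster); even if O(not anonymize_roster) held, inferring O(freeze_account) would be affirming the consequent — invalid.
No premise or chain of K-axiom applications forces O(freeze_account), and none forces O(not freeze_account). So freeze_account is neither obligatory nor forbidden under these norms.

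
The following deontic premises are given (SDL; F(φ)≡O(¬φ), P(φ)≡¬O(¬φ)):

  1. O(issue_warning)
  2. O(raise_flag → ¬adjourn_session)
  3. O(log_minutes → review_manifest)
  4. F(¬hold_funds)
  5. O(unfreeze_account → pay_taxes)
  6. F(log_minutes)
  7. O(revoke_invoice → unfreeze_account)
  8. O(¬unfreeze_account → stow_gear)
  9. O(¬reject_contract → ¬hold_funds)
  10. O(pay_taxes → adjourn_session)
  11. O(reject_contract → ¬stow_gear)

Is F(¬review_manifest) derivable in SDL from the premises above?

No

Premise 3 is O(log_minutes → review_manifest), but O(log_minutes) is not derivable from the premises, so it does not yield O(review_manifest).
No other premise forces O(review_manifest). An ideal world satisfying every premise can still have ¬review_manifest true, so F(¬review_manifest) is not derivable.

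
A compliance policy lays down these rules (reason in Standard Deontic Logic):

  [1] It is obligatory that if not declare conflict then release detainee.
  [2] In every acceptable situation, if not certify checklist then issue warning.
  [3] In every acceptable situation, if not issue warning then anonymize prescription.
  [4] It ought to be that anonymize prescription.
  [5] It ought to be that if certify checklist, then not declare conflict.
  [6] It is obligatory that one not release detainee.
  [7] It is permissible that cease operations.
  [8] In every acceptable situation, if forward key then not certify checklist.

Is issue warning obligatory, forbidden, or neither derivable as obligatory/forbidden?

Premise 6 gives O(¬release_detainee).
Premise 1 is O(¬declare_conflict → release_detainee); contrapositively O(¬release_detainee → declare_conflict). Since O(¬release_detainee) holds, K gives O(declare_conflict).
The contrapositive of premise 5 (O(certify_checklist → ¬declare_conflict)) is O(declare_conflict → ¬certify_checklist), and O(declare_conflict) is already established, so O(¬certify_checklist).
Applying K to premise 2 (O(¬certify_checklist → issue_warning)) and O(¬certify_checklist) yields O(issue_warning).
Premises 3, 4, 7, 8 do not contribute to this derivation.
Hence issue_warning is obligatory.

Obligatory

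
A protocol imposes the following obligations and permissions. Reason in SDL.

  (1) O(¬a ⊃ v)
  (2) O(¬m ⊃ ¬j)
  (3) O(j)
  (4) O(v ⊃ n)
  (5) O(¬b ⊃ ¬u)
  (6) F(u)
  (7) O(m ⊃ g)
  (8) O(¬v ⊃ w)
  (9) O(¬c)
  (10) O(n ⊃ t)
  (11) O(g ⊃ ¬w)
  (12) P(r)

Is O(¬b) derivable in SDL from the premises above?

Premise 5 is O(¬b ⊃ ¬u); even if O(¬u) held, inferring O(¬b) would be affirming the consequent — invalid.
No other premise forces O(¬b). An ideal world satisfying every premise can still have ¬b false, so O(¬b) is not derivable.

No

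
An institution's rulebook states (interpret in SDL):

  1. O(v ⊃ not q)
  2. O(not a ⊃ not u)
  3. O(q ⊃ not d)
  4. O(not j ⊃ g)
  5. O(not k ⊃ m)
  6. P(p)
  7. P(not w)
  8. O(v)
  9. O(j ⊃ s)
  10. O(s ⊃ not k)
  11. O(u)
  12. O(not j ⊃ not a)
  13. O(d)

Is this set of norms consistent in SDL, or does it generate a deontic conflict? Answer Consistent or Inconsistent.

Premise 3 is O(q ⊃ not d), but O(q) is not derivable from the premises, so it does not yield O(not d).
So O(not d) is not derivable, and the apparent clash with O(d) does not arise.
A world satisfying every obligation exists (e.g. a=true, d=true, g=false, j=true, k=false, m=true, p=false, q=false, s=true, u=true, v=true, w=false); no atom is both obligatory and forbidden, so the set is consistent.

Consistent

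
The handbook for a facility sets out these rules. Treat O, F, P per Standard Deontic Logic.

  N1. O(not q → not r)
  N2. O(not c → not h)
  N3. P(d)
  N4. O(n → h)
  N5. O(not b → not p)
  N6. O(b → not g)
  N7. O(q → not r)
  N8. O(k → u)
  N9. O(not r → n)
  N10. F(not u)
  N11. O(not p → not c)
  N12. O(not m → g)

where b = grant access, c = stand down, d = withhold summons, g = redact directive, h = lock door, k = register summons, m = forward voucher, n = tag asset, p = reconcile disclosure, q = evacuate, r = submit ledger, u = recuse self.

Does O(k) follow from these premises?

No

Premise 8 is O(k → u); even if O(u) held, inferring O(k) would be affirming the consequent — invalid.
No other premise forces O(k). An ideal world satisfying every premise can still have k false, so O(k) is not derivable.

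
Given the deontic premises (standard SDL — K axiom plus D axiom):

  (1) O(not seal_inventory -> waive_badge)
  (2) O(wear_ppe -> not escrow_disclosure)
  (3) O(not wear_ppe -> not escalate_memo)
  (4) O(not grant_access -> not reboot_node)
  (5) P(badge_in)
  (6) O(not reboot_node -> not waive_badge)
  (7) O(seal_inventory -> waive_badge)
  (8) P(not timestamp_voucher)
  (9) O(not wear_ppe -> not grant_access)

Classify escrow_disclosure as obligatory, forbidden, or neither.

Forbidden

Premises 7 and 1 are O(seal_inventory -> waive_badge) and O(not seal_inventory -> waive_badge); every ideal world satisfies seal_inventory or not seal_inventory, so in either case waive_badge holds — hence O(waive_badge).
The contrapositive of premise 6 (O(not reboot_node -> not waive_badge)) is O(waive_badge -> reboot_node), and O(waive_badge) is already established, so O(reboot_node).
Premise 4, O(not grant_access -> not reboot_node), contraposes to O(reboot_node -> grant_access); with O(reboot_node) we get O(grant_access).
Premise 9, O(not wear_ppe -> not grant_access), contraposes to O(grant_access -> wear_ppe); with O(grant_access) we get O(wear_ppe).
Premise 2 is O(wear_ppe -> not escrow_disclosure); since O(wear_ppe), deontic closure gives O(not escrow_disclosure).
Premises 3, 5, 8 do not contribute to this derivation.
Thus O(not escrow_disclosure), which is F(escrow_disclosure): escrow_disclosure is forbidden.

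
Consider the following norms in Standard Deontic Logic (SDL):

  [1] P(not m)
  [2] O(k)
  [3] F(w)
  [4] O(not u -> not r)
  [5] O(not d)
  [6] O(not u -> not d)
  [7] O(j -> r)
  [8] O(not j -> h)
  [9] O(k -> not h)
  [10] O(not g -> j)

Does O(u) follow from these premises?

Yes

Premise 2 gives O(k).
From O(k) and premise 9, O(k -> not h), we obtain O(not h).
Premise 8, O(not j -> h), contraposes to O(not h -> j); with O(not h) we get O(j).
Applying K to premise 7 (O(j -> r)) and O(j) yields O(r).
The contrapositive of premise 4 (O(not u -> not r)) is O(r -> u), and O(r) is already established, so O(u).
Premises 1, 3, 5, 6, 10 do not contribute to this derivation.
So O(u) follows.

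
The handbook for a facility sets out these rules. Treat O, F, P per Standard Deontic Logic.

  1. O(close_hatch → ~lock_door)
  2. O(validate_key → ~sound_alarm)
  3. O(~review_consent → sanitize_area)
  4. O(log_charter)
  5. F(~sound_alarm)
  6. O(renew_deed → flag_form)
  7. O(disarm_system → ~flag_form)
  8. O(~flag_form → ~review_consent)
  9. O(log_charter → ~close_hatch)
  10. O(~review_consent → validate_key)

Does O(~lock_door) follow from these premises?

Premise 1 is O(close_hatch → ~lock_door), but O(close_hatch) is not derivable from the premises, so it does not yield O(~lock_door).
No other premise forces O(~lock_door). An ideal world satisfying every premise can still have ~lock_door false, so O(~lock_door) is not derivable.

No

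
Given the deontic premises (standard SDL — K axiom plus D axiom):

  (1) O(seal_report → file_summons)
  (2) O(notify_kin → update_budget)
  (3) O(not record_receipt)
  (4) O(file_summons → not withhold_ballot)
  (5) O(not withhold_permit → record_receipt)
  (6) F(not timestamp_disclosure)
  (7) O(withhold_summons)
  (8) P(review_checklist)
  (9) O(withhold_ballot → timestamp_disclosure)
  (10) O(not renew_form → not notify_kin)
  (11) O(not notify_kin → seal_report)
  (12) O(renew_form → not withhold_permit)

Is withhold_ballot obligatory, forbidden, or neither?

Premise 3 gives O(not record_receipt).
Premise 5, O(not withhold_permit → record_receipt), contraposes to O(not record_receipt → withhold_permit); with O(not record_receipt) we get O(withhold_permit).
Premise 12 is O(renew_form → not withhold_permit); contrapositively O(withhold_permit → not renew_form). Since O(withhold_permit) holds, K gives O(not renew_form).
With premise 10, O(not renew_form → not notify_kin), the K-axiom yields O(not notify_kin).
With premise 11, O(not notify_kin → seal_report), the K-axiom yields O(seal_report).
Premise 1 is O(seal_report → file_summons); since O(seal_report), deontic closure gives O(file_summons).
With premise 4, O(file_summons → not withhold_ballot), the K-axiom yields O(not withhold_ballot).
Premises 2, 6, 7, 8, 9 do not contribute to this derivation.
Thus O(not withhold_ballot), which is F(withhold_ballot): withhold_ballot is forbidden.

Forbidden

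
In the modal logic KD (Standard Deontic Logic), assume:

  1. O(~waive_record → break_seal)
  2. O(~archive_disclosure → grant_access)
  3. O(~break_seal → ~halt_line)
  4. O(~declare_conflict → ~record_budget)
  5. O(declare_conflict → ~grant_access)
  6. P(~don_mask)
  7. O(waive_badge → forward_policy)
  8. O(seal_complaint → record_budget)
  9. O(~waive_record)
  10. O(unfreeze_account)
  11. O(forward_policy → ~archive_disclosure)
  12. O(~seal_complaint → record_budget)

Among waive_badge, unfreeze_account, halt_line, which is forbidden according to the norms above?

Premises 8 and 12 are O(seal_complaint → record_budget) and O(~seal_complaint → record_budget); every ideal world satisfies seal_complaint or ~seal_complaint, so in either case record_budget holds — hence O(record_budget).
Premise 4 is O(~declare_conflict → ~record_budget); contrapositively O(record_budget → declare_conflict). Since O(record_budget) holds, K gives O(declare_conflict).
Premise 5 is O(declare_conflict → ~grant_access); since O(declare_conflict), deontic closure gives O(~grant_access).
Premise 2, O(~archive_disclosure → grant_access), contraposes to O(~grant_access → archive_disclosure); with O(~grant_access) we get O(archive_disclosure).
Premise 11, O(forward_policy → ~archive_disclosure), contraposes to O(archive_disclosure → ~forward_policy); with O(archive_disclosure) we get O(~forward_policy).
Premise 7 is O(waive_badge → forward_policy); contrapositively O(~forward_policy → ~waive_badge). Since O(~forward_policy) holds, K gives O(~waive_badge).
So O(~waive_badge) holds, i.e. waive_badge is forbidden. None of the other listed options is forbidden under the premises.

waive_badge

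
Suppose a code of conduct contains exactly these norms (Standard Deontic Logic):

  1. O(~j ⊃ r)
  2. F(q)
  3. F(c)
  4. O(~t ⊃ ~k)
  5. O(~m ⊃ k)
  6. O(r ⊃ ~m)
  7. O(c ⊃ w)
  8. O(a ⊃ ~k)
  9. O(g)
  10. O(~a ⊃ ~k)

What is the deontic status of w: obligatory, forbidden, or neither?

Neither

Premise 7 is O(c ⊃ w), but O(c) is not derivable from the premises, so it does not yield O(w).
No premise or chain of K-axiom applications forces O(w), and none forces O(~w). So w is neither obligatory nor forbidden under these norms.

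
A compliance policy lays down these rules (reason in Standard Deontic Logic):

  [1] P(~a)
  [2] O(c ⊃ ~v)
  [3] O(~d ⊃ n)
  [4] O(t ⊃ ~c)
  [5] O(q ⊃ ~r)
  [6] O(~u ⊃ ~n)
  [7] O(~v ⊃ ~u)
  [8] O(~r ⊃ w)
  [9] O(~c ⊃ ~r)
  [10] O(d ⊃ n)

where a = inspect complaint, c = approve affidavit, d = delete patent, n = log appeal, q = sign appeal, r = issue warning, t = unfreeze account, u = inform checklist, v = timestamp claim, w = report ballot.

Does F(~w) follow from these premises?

By case analysis on ~d: premise 3 gives O(~d ⊃ n) and premise 10 gives O(d ⊃ n), so O(n) either way.
Premise 6 is O(~u ⊃ ~n); contrapositively O(n ⊃ u). Since O(n) holds, K gives O(u).
Premise 7 is O(~v ⊃ ~u); contrapositively O(u ⊃ v). Since O(u) holds, K gives O(v).
Premise 2, O(c ⊃ ~v), contraposes to O(v ⊃ ~c); with O(v) we get O(~c).
From O(~c) and premise 9, O(~c ⊃ ~r), we obtain O(~r).
With premise 8, O(~r ⊃ w), the K-axiom yields O(w).
Premises 1, 4, 5 do not contribute to this derivation.
So O(w) holds, i.e. F(~w). The claim follows.

Yes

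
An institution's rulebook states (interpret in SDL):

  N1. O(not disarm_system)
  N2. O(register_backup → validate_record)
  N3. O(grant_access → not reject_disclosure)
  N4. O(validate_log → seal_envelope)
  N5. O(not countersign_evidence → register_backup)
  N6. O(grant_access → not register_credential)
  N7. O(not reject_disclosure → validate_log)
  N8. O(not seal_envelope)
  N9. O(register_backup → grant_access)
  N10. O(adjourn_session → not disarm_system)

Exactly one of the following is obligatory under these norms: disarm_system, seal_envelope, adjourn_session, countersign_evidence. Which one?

Premise 8 states O(not seal_envelope) outright.
Premise 4, O(validate_log → seal_envelope), contraposes to O(not seal_envelope → not validate_log); with O(not seal_envelope) we get O(not validate_log).
The contrapositive of premise 7 (O(not reject_disclosure → validate_log)) is O(not validate_log → reject_disclosure), and O(not validate_log) is already established, so O(reject_disclosure).
Premise 3, O(grant_access → not reject_disclosure), contraposes to O(reject_disclosure → not grant_access); with O(reject_disclosure) we get O(not grant_access).
Premise 9, O(register_backup → grant_access), contraposes to O(not grant_access → not register_backup); with O(not grant_access) we get O(not register_backup).
Premise 5, O(not countersign_evidence → register_backup), contraposes to O(not register_backup → countersign_evidence); with O(not register_backup) we get O(countersign_evidence).
So O(countersign_evidence) holds — countersign_evidence is obligatory. None of the other listed options is made obligatory by any chain of premises.

countersign_evidence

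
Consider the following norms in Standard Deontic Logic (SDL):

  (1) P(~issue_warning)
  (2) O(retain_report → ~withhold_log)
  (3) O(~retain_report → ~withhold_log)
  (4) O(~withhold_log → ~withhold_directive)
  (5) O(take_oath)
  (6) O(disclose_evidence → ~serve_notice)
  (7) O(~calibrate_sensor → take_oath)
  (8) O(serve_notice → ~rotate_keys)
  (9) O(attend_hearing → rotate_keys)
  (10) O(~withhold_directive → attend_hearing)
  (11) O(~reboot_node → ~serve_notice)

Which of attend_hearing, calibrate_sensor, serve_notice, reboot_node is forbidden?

Premises 2 and 3 are O(retain_report → ~withhold_log) and O(~retain_report → ~withhold_log); every ideal world satisfies retain_report or ~retain_report, so in either case ~withhold_log holds — hence O(~withhold_log).
With premise 4, O(~withhold_log → ~withhold_directive), the K-axiom yields O(~withhold_directive).
Premise 10 is O(~withhold_directive → attend_hearing); since O(~withhold_directive), deontic closure gives O(attend_hearing).
From O(attend_hearing) and premise 9, O(attend_hearing → rotate_keys), we obtain O(rotate_keys).
The contrapositive of premise 8 (O(serve_notice → ~rotate_keys)) is O(rotate_keys → ~serve_notice), and O(rotate_keys) is already established, so O(~serve_notice).
So O(~serve_notice) holds, i.e. serve_notice is forbidden. None of the other listed options is forbidden under the premises.

serve_notice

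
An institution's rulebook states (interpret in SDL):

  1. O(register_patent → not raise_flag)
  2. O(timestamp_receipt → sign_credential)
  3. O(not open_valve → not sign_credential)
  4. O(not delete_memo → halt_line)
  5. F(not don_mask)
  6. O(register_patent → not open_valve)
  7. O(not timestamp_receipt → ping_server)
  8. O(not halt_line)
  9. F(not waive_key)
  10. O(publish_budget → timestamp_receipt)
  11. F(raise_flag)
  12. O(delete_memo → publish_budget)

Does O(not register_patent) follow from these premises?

Premise 8 states O(not halt_line) outright.
Premise 4 is O(not delete_memo → halt_line); contrapositively O(not halt_line → delete_memo). Since O(not halt_line) holds, K gives O(delete_memo).
Premise 12 is O(delete_memo → publish_budget); since O(delete_memo), deontic closure gives O(publish_budget).
With premise 10, O(publish_budget → timestamp_receipt), the K-axiom yields O(timestamp_receipt).
With premise 2, O(timestamp_receipt → sign_credential), the K-axiom yields O(sign_credential).
Premise 3 is O(not open_valve → not sign_credential); contrapositively O(sign_credential → open_valve). Since O(sign_credential) holds, K gives O(open_valve).
The contrapositive of premise 6 (O(register_patent → not open_valve)) is O(open_valve → not register_patent), and O(open_valve) is already established, so O(not register_patent).
Premises 1, 5, 7, 9, 11 do not contribute to this derivation.
So O(not register_patent) follows.

Yes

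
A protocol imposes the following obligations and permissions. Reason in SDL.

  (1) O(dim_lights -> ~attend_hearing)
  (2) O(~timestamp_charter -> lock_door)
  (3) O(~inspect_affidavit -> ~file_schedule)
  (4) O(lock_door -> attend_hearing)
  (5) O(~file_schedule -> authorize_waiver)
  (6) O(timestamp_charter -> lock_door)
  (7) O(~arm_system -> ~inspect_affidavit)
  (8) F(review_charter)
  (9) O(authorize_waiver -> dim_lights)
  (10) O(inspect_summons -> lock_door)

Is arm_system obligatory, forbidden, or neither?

Obligatory

By case analysis on timestamp_charter: premise 6 gives O(timestamp_charter -> lock_door) and premise 2 gives O(~timestamp_charter -> lock_door), so O(lock_door) either way.
With premise 4, O(lock_door -> attend_hearing), the K-axiom yields O(attend_hearing).
Premise 1 is O(dim_lights -> ~attend_hearing); contrapositively O(attend_hearing -> ~dim_lights). Since O(attend_hearing) holds, K gives O(~dim_lights).
Premise 9 is O(authorize_waiver -> dim_lights); contrapositively O(~dim_lights -> ~authorize_waiver). Since O(~dim_lights) holds, K gives O(~authorize_waiver).
Premise 5, O(~file_schedule -> authorize_waiver), contraposes to O(~authorize_waiver -> file_schedule); with O(~authorize_waiver) we get O(file_schedule).
Premise 3 is O(~inspect_affidavit -> ~file_schedule); contrapositively O(file_schedule -> inspect_affidavit). Since O(file_schedule) holds, K gives O(inspect_affidavit).
The contrapositive of premise 7 (O(~arm_system -> ~inspect_affidavit)) is O(inspect_affidavit -> arm_system), and O(inspect_affidavit) is already established, so O(arm_system).
Premises 8, 10 do not contribute to this derivation.
Hence arm_system is obligatory.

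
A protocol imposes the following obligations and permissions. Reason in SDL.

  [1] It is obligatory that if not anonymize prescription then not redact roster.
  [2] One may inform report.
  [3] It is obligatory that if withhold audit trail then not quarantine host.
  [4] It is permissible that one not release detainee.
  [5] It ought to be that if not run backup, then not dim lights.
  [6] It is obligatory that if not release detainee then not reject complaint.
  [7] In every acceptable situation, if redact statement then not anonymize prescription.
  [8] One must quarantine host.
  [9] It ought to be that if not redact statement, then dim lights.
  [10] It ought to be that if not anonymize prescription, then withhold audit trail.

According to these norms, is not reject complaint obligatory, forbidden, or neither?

Premise 6 is O(¬release_detainee → ¬reject_complaint), but O(¬release_detainee) is not derivable from the premises (the permission P(¬release_detainee) asserts only ¬O(release_detainee), not O(¬release_detainee)), so it does not yield O(¬reject_complaint).
No premise or chain of K-axiom applications forces O(¬reject_complaint), and none forces O(reject_complaint). So ¬reject_complaint is neither obligatory nor forbidden under these norms.

Neither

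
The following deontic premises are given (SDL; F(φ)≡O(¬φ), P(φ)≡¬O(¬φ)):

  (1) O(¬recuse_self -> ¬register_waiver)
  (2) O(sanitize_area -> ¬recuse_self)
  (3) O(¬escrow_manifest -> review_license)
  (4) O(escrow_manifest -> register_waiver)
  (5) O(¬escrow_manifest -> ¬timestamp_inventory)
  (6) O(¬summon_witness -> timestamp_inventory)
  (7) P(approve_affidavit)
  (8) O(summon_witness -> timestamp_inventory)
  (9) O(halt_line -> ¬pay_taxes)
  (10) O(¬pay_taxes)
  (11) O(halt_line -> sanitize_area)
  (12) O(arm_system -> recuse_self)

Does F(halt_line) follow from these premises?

Premises 6 and 8 are O(¬summon_witness -> timestamp_inventory) and O(summon_witness -> timestamp_inventory); every ideal world satisfies ¬summon_witness or summon_witness, so in either case timestamp_inventory holds — hence O(timestamp_inventory).
Premise 5, O(¬escrow_manifest -> ¬timestamp_inventory), contraposes to O(timestamp_inventory -> escrow_manifest); with O(timestamp_inventory) we get O(escrow_manifest).
With premise 4, O(escrow_manifest -> register_waiver), the K-axiom yields O(register_waiver).
Premise 1, O(¬recuse_self -> ¬register_waiver), contraposes to O(register_waiver -> recuse_self); with O(register_waiver) we get O(recuse_self).
Premise 2 is O(sanitize_area -> ¬recuse_self); contrapositively O(recuse_self -> ¬sanitize_area). Since O(recuse_self) holds, K gives O(¬sanitize_area).
Premise 11 is O(halt_line -> sanitize_area); contrapositively O(¬sanitize_area -> ¬halt_line). Since O(¬sanitize_area) holds, K gives O(¬halt_line).
Premises 3, 7, 9, 10, 12 do not contribute to this derivation.
So O(¬halt_line) holds, i.e. F(halt_line). The claim follows.

Yes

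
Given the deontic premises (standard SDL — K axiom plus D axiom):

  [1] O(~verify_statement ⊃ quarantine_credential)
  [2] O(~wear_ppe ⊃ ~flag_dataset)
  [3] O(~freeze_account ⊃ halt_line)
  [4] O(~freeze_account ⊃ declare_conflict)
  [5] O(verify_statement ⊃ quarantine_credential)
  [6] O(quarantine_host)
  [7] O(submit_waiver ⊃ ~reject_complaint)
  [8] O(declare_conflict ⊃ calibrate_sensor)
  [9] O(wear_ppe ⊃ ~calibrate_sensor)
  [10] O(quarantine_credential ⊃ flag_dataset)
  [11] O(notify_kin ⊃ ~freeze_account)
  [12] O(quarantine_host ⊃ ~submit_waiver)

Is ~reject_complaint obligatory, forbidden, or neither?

Neither

Premise 7 is O(submit_waiver ⊃ ~reject_complaint), but O(submit_waiver) is not derivable from the premises, so it does not yield O(~reject_complaint).
No premise or chain of K-axiom applications forces O(~reject_complaint), and none forces O(reject_complaint). So ~reject_complaint is neither obligatory nor forbidden under these norms.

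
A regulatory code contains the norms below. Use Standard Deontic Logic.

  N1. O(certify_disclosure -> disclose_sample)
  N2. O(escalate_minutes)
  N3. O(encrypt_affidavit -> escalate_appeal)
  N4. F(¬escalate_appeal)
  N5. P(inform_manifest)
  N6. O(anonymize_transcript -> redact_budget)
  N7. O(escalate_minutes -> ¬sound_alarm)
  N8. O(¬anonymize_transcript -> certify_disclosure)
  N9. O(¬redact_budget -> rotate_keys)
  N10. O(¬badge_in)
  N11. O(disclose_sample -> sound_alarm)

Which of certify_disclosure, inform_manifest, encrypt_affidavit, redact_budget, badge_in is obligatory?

redact_budget

Premise 2 states O(escalate_minutes) outright.
Premise 7 is O(escalate_minutes -> ¬sound_alarm); since O(escalate_minutes), deontic closure gives O(¬sound_alarm).
Premise 11, O(disclose_sample -> sound_alarm), contraposes to O(¬sound_alarm -> ¬disclose_sample); with O(¬sound_alarm) we get O(¬disclose_sample).
The contrapositive of premise 1 (O(certify_disclosure -> disclose_sample)) is O(¬disclose_sample -> ¬certify_disclosure), and O(¬disclose_sample) is already established, so O(¬certify_disclosure).
Premise 8 is O(¬anonymize_transcript -> certify_disclosure); contrapositively O(¬certify_disclosure -> anonymize_transcript). Since O(¬certify_disclosure) holds, K gives O(anonymize_transcript).
From O(anonymize_transcript) and premise 6, O(anonymize_transcript -> redact_budget), we obtain O(redact_budget).
So O(redact_budget) holds — redact_budget is obligatory. None of the other listed options is made obligatory by any chain of premises.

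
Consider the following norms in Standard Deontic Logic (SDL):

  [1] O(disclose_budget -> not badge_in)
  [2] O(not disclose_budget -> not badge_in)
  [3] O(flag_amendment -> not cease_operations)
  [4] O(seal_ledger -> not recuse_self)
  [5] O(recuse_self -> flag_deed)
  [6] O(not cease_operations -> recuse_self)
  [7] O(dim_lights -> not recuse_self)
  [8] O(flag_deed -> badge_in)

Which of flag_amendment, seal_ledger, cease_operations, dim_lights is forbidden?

flag_amendment

By case analysis on disclose_budget: premise 1 gives O(disclose_budget -> not badge_in) and premise 2 gives O(not disclose_budget -> not badge_in), so O(not badge_in) either way.
Premise 8, O(flag_deed -> badge_in), contraposes to O(not badge_in -> not flag_deed); with O(not badge_in) we get O(not flag_deed).
The contrapositive of premise 5 (O(recuse_self -> flag_deed)) is O(not flag_deed -> not recuse_self), and O(not flag_deed) is already established, so O(not recuse_self).
Premise 6, O(not cease_operations -> recuse_self), contraposes to O(not recuse_self -> cease_operations); with O(not recuse_self) we get O(cease_operations).
Premise 3 is O(flag_amendment -> not cease_operations); contrapositively O(cease_operations -> not flag_amendment). Since O(cease_operations) holds, K gives O(not flag_amendment).
So O(not flag_amendment) holds, i.e. flag_amendment is forbidden. None of the other listed options is forbidden under the premises.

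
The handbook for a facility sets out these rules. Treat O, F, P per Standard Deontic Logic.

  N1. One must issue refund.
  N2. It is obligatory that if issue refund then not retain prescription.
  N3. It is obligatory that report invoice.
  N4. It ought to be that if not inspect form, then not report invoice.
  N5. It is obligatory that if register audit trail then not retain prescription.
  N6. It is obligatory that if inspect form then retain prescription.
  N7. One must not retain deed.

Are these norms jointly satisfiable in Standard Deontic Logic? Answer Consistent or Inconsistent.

Inconsistent

Premise 1 gives O(issue_refund).
From O(issue_refund) and premise 2, O(issue_refund → ¬retain_prescription), we obtain O(¬retain_prescription).
Premise 6 is O(inspect_form → retain_prescription); contrapositively O(¬retain_prescription → ¬inspect_form). Since O(¬retain_prescription) holds, K gives O(¬inspect_form).
Applying K to premise 4 (O(¬inspect_form → ¬report_invoice)) and O(¬inspect_form) yields O(¬report_invoice).
But premise 3 directly asserts O(report_invoice).
We now have both O(¬report_invoice) and O(report_invoice) — report_invoice is simultaneously obligatory and forbidden, violating the D-axiom.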